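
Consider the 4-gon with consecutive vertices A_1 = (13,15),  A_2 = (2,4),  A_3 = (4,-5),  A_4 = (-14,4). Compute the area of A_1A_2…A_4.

160

Cross-terms: 22, -26, -54, -262  ⇒  Σ = -320
Area = |Σ|/2 = 160.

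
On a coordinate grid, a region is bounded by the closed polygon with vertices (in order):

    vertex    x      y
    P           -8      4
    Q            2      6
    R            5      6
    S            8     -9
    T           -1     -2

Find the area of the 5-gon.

106

Apply Gauss's area formula: 2A = Σ (x_i·y_{i+1} − x_{i+1}·y_i), indices taken mod 5.
P→Q: (-8)(6) − (2)(4) = -56
Q→R: (2)(6) − (5)(6) = -18
R→S: (5)(-9) − (8)(6) = -93
S→T: (8)(-2) − (-1)(-9) = -25
T→P: (-1)(4) − (-8)(-2) = -20
Σ = -212
Area = |Σ|/2 = 106.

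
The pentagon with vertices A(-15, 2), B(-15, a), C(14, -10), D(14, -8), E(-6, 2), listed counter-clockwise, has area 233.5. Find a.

-9

Write out the shoelace sum; only the two edges meeting at B involve a:
2·Area = [((-15)·a − (-15)·2) + ((-15)·(-10) − 14·a)] + 26
       = -29·a + 206 = 467
⇒ a = -9.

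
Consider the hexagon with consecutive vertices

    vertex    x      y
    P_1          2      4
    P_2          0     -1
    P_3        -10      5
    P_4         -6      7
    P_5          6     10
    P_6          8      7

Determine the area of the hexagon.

Apply the shoelace formula: 2A = Σ (x_i·y_{i+1} − x_{i+1}·y_i), indices taken mod 6.
Σ = (-2) + (-10) + (-40) + (-102) + (-38) + (18) = -174
Area = |Σ|/2 = 87.

87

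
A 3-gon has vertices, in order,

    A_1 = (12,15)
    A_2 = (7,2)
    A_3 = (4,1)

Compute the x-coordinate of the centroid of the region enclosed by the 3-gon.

Apply the shoelace formula. First the cross-terms c_i = x_i·y_{i+1} − x_{i+1}·y_i:
  -81, -1, 48  ⇒  2A = -34, A = -17.
Then Σ (x_i + x_{i+1})·c_i = -782, so x̄ = -782 / (6·(-17)) = 23/3.

23/3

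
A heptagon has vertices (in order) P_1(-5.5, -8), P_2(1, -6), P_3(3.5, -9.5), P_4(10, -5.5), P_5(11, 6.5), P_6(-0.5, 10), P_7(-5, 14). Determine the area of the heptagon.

P_1→P_2: (-5.5)(-6) − (1)(-8) = 41
P_2→P_3: (1)(-9.5) − (3.5)(-6) = 11.5
P_3→P_4: (3.5)(-5.5) − (10)(-9.5) = 75.75
P_4→P_5: (10)(6.5) − (11)(-5.5) = 125.5
P_5→P_6: (11)(10) − (-0.5)(6.5) = 113.25
P_6→P_7: (-0.5)(14) − (-5)(10) = 43
P_7→P_1: (-5)(-8) − (-5.5)(14) = 117
Σ = 527
Area = |Σ|/2 = 263.5.

263.5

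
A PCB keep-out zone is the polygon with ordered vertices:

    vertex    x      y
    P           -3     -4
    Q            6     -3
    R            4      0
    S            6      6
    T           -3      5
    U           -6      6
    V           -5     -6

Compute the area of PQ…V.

98.5

Apply Gauss's area formula: 2A = Σ (x_i·y_{i+1} − x_{i+1}·y_i), indices taken mod 7.
Σ = (33) + (12) + (24) + (48) + (12) + (66) + (2) = 197
Area = |Σ|/2 = 98.5.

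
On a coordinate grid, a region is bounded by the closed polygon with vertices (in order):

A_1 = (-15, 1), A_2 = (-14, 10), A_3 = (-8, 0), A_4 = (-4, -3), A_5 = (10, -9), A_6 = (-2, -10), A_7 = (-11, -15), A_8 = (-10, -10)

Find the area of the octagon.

Apply Gauss's area formula: 2A = Σ (x_i·y_{i+1} − x_{i+1}·y_i), indices taken mod 8.
Σ = (-136) + (80) + (24) + (66) + (-118) + (-80) + (-40) + (-160) = -364
Area = |Σ|/2 = 182.

182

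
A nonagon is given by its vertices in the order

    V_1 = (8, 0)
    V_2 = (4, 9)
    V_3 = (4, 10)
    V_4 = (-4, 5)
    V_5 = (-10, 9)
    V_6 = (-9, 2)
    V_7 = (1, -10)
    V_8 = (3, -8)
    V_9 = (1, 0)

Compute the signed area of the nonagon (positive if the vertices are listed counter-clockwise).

Σ = (72) + (4) + (60) + (14) + (61) + (88) + (22) + (8) + (0) = 329
Signed area = Σ/2 = 164.5 (positive ⇒ counter-clockwise traversal).

164.5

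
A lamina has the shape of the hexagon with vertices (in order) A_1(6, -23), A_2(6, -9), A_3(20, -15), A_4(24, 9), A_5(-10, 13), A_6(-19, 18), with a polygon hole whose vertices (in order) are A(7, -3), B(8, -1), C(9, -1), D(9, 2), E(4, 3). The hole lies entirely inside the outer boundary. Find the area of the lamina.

740.5

Outer boundary:
Σ = (84) + (90) + (540) + (402) + (67) + (329) = 1512
Area = |Σ|/2 = 756.
Hole:
Cross-terms: 17, 1, 27, 19, -33  ⇒  Σ = 31
Area = |Σ|/2 = 15.5.
Net area = 756 − 15.5 = 740.5.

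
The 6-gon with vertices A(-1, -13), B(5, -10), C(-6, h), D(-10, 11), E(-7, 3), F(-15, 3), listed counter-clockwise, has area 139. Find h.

Write out the shoelace sum; only the two edges meeting at C involve h:
2·Area = [(5·h − (-6)·(-10)) + ((-6)·11 − (-10)·h)] + 344
       = 15·h + 218 = 278
⇒ h = 4.

4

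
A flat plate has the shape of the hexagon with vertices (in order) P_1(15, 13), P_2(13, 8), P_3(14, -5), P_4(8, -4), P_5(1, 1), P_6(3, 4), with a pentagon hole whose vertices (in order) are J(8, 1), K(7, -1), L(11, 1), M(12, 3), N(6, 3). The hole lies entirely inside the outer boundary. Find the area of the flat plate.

Outer boundary:
Σ = (-49) + (-177) + (-16) + (12) + (1) + (-21) = -250
Area = |Σ|/2 = 125.
Hole:
Apply the shoelace (surveyor's) formula: 2A = Σ (x_i·y_{i+1} − x_{i+1}·y_i), indices taken mod 5.
Cross-terms: -15, 18, 21, 18, -18  ⇒  Σ = 24
Area = |Σ|/2 = 12.
Net area = 125 − 12 = 113.

113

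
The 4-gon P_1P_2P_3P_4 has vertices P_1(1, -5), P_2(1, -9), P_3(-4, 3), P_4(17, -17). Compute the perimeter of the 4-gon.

66

|P_1P_2| = √((0)² + (-4)²) = √16 = 4
|P_2P_3| = √((-5)² + (12)²) = √169 = 13
|P_3P_4| = √((21)² + (-20)²) = √841 = 29
|P_4P_1| = √((-16)² + (12)²) = √400 = 20
Perimeter = 4 + 13 + 29 + 20 = 66.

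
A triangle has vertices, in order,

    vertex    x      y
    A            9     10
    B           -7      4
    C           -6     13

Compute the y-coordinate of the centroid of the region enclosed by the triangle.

Apply the surveyor's formula. First the cross-terms c_i = x_i·y_{i+1} − x_{i+1}·y_i:
  106, -67, -177  ⇒  2A = -138, A = -69.
Then Σ (y_i + y_{i+1})·c_i = -3726, so ȳ = -3726 / (6·(-69)) = 9.

9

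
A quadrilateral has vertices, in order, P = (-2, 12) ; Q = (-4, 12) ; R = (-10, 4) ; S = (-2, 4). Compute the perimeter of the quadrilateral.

|PQ| = √((-2)² + (0)²) = √4 = 2
|QR| = √((-6)² + (-8)²) = √100 = 10
|RS| = √((8)² + (0)²) = √64 = 8
|SP| = √((0)² + (8)²) = √64 = 8
Perimeter = 2 + 10 + 8 + 8 = 28.

28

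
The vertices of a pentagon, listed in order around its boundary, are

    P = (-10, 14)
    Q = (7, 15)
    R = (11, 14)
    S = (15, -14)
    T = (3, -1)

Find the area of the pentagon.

310

Apply Gauss's area formula: 2A = Σ (x_i·y_{i+1} − x_{i+1}·y_i), indices taken mod 5.
Cross-terms: -248, -67, -364, 27, 32  ⇒  Σ = -620
Area = |Σ|/2 = 310.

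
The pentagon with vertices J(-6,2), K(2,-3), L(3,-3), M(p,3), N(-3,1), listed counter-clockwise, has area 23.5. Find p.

The doubled signed area Σ (x_i y_{i+1} − x_{i+1} y_i) is linear in p.
With p=0 it equals 35; the coefficient of p is 4 (from the two edges through M).
So 4·p + 35 = 2·23.5 = 47 ⇒ p = 3.

3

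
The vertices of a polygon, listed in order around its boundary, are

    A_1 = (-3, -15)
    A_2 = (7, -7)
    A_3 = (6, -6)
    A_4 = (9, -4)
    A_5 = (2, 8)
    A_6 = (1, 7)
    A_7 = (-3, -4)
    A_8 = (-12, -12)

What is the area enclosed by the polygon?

195.5

Apply the surveyor's formula: 2A = Σ (x_i·y_{i+1} − x_{i+1}·y_i), indices taken mod 8.
A_1→A_2: (-3)(-7) − (7)(-15) = 126
A_2→A_3: (7)(-6) − (6)(-7) = 0
A_3→A_4: (6)(-4) − (9)(-6) = 30
A_4→A_5: (9)(8) − (2)(-4) = 80
A_5→A_6: (2)(7) − (1)(8) = 6
A_6→A_7: (1)(-4) − (-3)(7) = 17
A_7→A_8: (-3)(-12) − (-12)(-4) = -12
A_8→A_1: (-12)(-15) − (-3)(-12) = 144
Σ = 391
Area = |Σ|/2 = 195.5.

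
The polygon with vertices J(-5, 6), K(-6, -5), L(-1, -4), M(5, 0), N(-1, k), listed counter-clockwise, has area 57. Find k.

The doubled signed area Σ (x_i y_{i+1} − x_{i+1} y_i) is linear in k.
With k=0 it equals 94; the coefficient of k is 10 (from the two edges through N).
So 10·k + 94 = 2·57 = 114 ⇒ k = 2.

2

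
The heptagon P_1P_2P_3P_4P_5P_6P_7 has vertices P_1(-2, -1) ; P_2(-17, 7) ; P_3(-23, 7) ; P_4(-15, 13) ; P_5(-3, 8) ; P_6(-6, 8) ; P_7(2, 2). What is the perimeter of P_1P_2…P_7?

|P_1P_2| = √((-15)² + (8)²) = √289 = 17
|P_2P_3| = √((-6)² + (0)²) = √36 = 6
|P_3P_4| = √((8)² + (6)²) = √100 = 10
|P_4P_5| = √((12)² + (-5)²) = √169 = 13
|P_5P_6| = √((-3)² + (0)²) = √9 = 3
|P_6P_7| = √((8)² + (-6)²) = √100 = 10
|P_7P_1| = √((-4)² + (-3)²) = √25 = 5
Perimeter = 17 + 6 + 10 + 13 + 3 + 10 + 5 = 64.

64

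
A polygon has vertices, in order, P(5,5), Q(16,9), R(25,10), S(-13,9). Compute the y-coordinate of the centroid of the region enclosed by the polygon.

Apply the shoelace formula. First the cross-terms c_i = x_i·y_{i+1} − x_{i+1}·y_i:
  -35, -65, 355, -110  ⇒  2A = 145, A = 72.5.
Then Σ (y_i + y_{i+1})·c_i = 3480, so ȳ = 3480 / (6·72.5) = 8.

8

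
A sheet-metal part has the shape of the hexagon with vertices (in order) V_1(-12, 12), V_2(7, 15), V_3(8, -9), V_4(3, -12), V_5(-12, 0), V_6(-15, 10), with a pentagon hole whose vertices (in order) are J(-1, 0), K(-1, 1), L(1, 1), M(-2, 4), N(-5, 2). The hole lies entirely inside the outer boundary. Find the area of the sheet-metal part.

Outer boundary:
Apply Gauss's area formula: 2A = Σ (x_i·y_{i+1} − x_{i+1}·y_i), indices taken mod 6.
Σ = (-264) + (-183) + (-69) + (-144) + (-120) + (-60) = -840
Area = |Σ|/2 = 420.
Hole:
Apply Gauss's area formula: 2A = Σ (x_i·y_{i+1} − x_{i+1}·y_i), indices taken mod 5.
Cross-terms: -1, -2, 6, 16, 2  ⇒  Σ = 21
Area = |Σ|/2 = 10.5.
Net area = 420 − 10.5 = 409.5.

409.5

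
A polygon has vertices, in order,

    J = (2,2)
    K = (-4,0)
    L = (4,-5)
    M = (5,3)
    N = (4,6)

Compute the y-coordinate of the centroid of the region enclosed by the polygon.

Apply the surveyor's formula. First the cross-terms c_i = x_i·y_{i+1} − x_{i+1}·y_i:
  8, 20, 37, 18, -4  ⇒  2A = 79, A = 39.5.
Then Σ (y_i + y_{i+1})·c_i = -28, so ȳ = -28 / (6·39.5) = -28/237.

-28/237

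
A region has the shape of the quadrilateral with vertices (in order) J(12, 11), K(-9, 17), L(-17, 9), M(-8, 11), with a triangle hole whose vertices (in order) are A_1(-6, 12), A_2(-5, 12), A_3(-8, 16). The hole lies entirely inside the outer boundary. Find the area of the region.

86

Outer boundary:
Apply the shoelace formula: 2A = Σ (x_i·y_{i+1} − x_{i+1}·y_i), indices taken mod 4.
Σ = (303) + (208) + (-115) + (-220) = 176
Area = |Σ|/2 = 88.
Hole:
Σ = (-12) + (16) + (0) = 4
Area = |Σ|/2 = 2.
Net area = 88 − 2 = 86.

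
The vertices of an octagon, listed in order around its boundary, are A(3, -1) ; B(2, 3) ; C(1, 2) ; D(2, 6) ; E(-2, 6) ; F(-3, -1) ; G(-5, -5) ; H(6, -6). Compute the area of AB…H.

Apply Gauss's area formula: 2A = Σ (x_i·y_{i+1} − x_{i+1}·y_i), indices taken mod 8.
Σ = (11) + (1) + (2) + (24) + (20) + (10) + (60) + (12) = 140
Area = |Σ|/2 = 70.

70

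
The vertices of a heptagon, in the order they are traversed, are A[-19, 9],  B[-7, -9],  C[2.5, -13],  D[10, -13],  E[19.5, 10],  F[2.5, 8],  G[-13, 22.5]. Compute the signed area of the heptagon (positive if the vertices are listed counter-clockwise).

700.125

Apply Gauss's area formula: 2A = Σ (x_i·y_{i+1} − x_{i+1}·y_i), indices taken mod 7.
Σ = (234) + (113.5) + (97.5) + (353.5) + (131) + (160.25) + (310.5) = 1400.25
Signed area = Σ/2 = 700.125 (positive ⇒ counter-clockwise traversal).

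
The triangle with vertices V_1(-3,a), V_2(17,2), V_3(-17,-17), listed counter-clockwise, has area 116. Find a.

-16

Write out the shoelace sum; only the two edges meeting at V_1 involve a:
2·Area = [((-17)·a − (-3)·(-17)) + ((-3)·2 − 17·a)] + -255
       = -34·a + -312 = 232
⇒ a = -16.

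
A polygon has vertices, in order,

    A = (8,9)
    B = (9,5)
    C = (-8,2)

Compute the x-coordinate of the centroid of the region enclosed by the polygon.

3

Apply the shoelace formula. First the cross-terms c_i = x_i·y_{i+1} − x_{i+1}·y_i:
  -41, 58, -88  ⇒  2A = -71, A = -35.5.
Then Σ (x_i + x_{i+1})·c_i = -639, so x̄ = -639 / (6·(-35.5)) = 3.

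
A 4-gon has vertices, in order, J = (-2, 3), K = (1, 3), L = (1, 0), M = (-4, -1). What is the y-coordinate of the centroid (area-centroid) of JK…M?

Apply Gauss's area formula. First the cross-terms c_i = x_i·y_{i+1} − x_{i+1}·y_i:
  -9, -3, -1, -14  ⇒  2A = -27, A = -13.5.
Then Σ (y_i + y_{i+1})·c_i = -90, so ȳ = -90 / (6·(-13.5)) = 10/9.

10/9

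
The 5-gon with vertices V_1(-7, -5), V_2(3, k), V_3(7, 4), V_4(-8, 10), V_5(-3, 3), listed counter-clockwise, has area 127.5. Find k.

The doubled signed area Σ (x_i y_{i+1} − x_{i+1} y_i) is linear in k.
With k=0 it equals 171; the coefficient of k is -14 (from the two edges through V_2).
So -14·k + 171 = 2·127.5 = 255 ⇒ k = -6.

-6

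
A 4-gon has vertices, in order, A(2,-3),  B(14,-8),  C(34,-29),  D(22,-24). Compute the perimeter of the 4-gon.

|AB| = √((12)² + (-5)²) = √169 = 13
|BC| = √((20)² + (-21)²) = √841 = 29
|CD| = √((-12)² + (5)²) = √169 = 13
|DA| = √((-20)² + (21)²) = √841 = 29
Perimeter = 13 + 29 + 13 + 29 = 84.

84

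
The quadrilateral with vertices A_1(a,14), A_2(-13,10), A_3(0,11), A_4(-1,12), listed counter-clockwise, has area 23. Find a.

Write out the shoelace sum; only the two edges meeting at A_1 involve a:
2·Area = [((-1)·14 − a·12) + (a·10 − (-13)·14)] + -132
       = -2·a + 36 = 46
⇒ a = -5.

-5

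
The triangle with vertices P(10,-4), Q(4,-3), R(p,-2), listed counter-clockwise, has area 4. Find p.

-10

The doubled signed area Σ (x_i y_{i+1} − x_{i+1} y_i) is linear in p.
With p=0 it equals -2; the coefficient of p is -1 (from the two edges through R).
So -1·p + -2 = 2·4 = 8 ⇒ p = -10.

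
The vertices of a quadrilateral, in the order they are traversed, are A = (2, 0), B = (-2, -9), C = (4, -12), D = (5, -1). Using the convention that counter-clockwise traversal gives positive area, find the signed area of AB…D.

50

Apply the shoelace (surveyor's) formula: 2A = Σ (x_i·y_{i+1} − x_{i+1}·y_i), indices taken mod 4.
A→B: (2)(-9) − (-2)(0) = -18
B→C: (-2)(-12) − (4)(-9) = 60
C→D: (4)(-1) − (5)(-12) = 56
D→A: (5)(0) − (2)(-1) = 2
Σ = 100
Signed area = Σ/2 = 50 (positive ⇒ counter-clockwise traversal).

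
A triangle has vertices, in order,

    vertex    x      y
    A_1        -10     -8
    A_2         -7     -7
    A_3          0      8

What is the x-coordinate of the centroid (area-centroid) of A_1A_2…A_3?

-17/3

Apply the shoelace formula. First the cross-terms c_i = x_i·y_{i+1} − x_{i+1}·y_i:
  14, -56, 80  ⇒  2A = 38, A = 19.
Then Σ (x_i + x_{i+1})·c_i = -646, so x̄ = -646 / (6·19) = -17/3.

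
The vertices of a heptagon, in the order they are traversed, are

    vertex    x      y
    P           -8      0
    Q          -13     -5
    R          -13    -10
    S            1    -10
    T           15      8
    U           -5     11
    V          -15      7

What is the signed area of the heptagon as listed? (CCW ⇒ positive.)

Apply the shoelace (surveyor's) formula: 2A = Σ (x_i·y_{i+1} − x_{i+1}·y_i), indices taken mod 7.
Cross-terms: 40, 65, 140, 158, 205, 130, 56  ⇒  Σ = 794
Signed area = Σ/2 = 397 (positive ⇒ counter-clockwise traversal).

397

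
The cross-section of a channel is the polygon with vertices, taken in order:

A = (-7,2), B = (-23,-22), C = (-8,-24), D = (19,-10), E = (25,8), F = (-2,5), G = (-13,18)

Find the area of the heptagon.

Apply the shoelace formula: 2A = Σ (x_i·y_{i+1} − x_{i+1}·y_i), indices taken mod 7.
Cross-terms: 200, 376, 536, 402, 141, 29, 100  ⇒  Σ = 1784
Area = |Σ|/2 = 892.

892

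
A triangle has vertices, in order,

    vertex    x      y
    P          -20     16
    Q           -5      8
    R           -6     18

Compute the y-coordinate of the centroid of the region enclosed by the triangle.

14

Apply the shoelace (surveyor's) formula. First the cross-terms c_i = x_i·y_{i+1} − x_{i+1}·y_i:
  -80, -42, 264  ⇒  2A = 142, A = 71.
Then Σ (y_i + y_{i+1})·c_i = 5964, so ȳ = 5964 / (6·71) = 14.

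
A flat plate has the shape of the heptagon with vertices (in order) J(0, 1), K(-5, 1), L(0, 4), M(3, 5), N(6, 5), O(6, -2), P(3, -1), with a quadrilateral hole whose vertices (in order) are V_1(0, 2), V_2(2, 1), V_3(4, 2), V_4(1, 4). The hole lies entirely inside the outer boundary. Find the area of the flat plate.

Outer boundary:
J→K: (0)(1) − (-5)(1) = 5
K→L: (-5)(4) − (0)(1) = -20
L→M: (0)(5) − (3)(4) = -12
M→N: (3)(5) − (6)(5) = -15
N→O: (6)(-2) − (6)(5) = -42
O→P: (6)(-1) − (3)(-2) = 0
P→J: (3)(1) − (0)(-1) = 3
Σ = -81
Area = |Σ|/2 = 40.5.
Hole:
Apply the shoelace (surveyor's) formula: 2A = Σ (x_i·y_{i+1} − x_{i+1}·y_i), indices taken mod 4.
V_1→V_2: (0)(1) − (2)(2) = -4
V_2→V_3: (2)(2) − (4)(1) = 0
V_3→V_4: (4)(4) − (1)(2) = 14
V_4→V_1: (1)(2) − (0)(4) = 2
Σ = 12
Area = |Σ|/2 = 6.
Net area = 40.5 − 6 = 34.5.

34.5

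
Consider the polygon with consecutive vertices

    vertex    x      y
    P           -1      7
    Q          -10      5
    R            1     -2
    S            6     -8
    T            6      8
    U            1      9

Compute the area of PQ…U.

Σ = (65) + (15) + (4) + (96) + (46) + (16) = 242
Area = |Σ|/2 = 121.

121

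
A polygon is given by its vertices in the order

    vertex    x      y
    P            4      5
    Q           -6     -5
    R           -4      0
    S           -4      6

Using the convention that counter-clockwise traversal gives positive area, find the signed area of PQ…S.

Cross-terms: 10, -20, -24, -44  ⇒  Σ = -78
Signed area = Σ/2 = -39 (negative ⇒ clockwise traversal).

-39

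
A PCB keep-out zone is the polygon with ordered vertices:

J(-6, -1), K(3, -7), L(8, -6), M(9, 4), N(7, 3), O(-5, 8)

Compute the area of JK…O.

146

Σ = (45) + (38) + (86) + (-1) + (71) + (53) = 292
Area = |Σ|/2 = 146.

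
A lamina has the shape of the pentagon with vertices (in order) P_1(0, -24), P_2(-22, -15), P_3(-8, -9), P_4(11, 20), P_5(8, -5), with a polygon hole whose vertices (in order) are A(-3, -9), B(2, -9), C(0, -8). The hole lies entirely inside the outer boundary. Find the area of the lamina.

456.5

Outer boundary:
Apply Gauss's area formula: 2A = Σ (x_i·y_{i+1} − x_{i+1}·y_i), indices taken mod 5.
Σ = (-528) + (78) + (-61) + (-215) + (-192) = -918
Area = |Σ|/2 = 459.
Hole:
Apply the shoelace (surveyor's) formula: 2A = Σ (x_i·y_{i+1} − x_{i+1}·y_i), indices taken mod 3.
A→B: (-3)(-9) − (2)(-9) = 45
B→C: (2)(-8) − (0)(-9) = -16
C→A: (0)(-9) − (-3)(-8) = -24
Σ = 5
Area = |Σ|/2 = 2.5.
Net area = 459 − 2.5 = 456.5.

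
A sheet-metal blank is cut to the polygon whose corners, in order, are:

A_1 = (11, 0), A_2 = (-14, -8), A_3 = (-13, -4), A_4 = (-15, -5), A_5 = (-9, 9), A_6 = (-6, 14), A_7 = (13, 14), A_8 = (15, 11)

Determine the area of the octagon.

Apply Gauss's area formula: 2A = Σ (x_i·y_{i+1} − x_{i+1}·y_i), indices taken mod 8.
Cross-terms: -88, -48, 5, -180, -72, -266, -67, -121  ⇒  Σ = -837
Area = |Σ|/2 = 418.5.

418.5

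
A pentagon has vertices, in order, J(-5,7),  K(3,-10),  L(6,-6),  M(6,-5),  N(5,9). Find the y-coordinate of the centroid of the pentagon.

Apply the shoelace (surveyor's) formula. First the cross-terms c_i = x_i·y_{i+1} − x_{i+1}·y_i:
  29, 42, 6, 79, 80  ⇒  2A = 236, A = 118.
Then Σ (y_i + y_{i+1})·c_i = 771, so ȳ = 771 / (6·118) = 257/236.

257/236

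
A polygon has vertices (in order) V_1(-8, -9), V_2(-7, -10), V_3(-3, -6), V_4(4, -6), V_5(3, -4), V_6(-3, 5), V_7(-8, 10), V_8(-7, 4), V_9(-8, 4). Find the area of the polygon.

116

Apply the shoelace formula: 2A = Σ (x_i·y_{i+1} − x_{i+1}·y_i), indices taken mod 9.
V_1→V_2: (-8)(-10) − (-7)(-9) = 17
V_2→V_3: (-7)(-6) − (-3)(-10) = 12
V_3→V_4: (-3)(-6) − (4)(-6) = 42
V_4→V_5: (4)(-4) − (3)(-6) = 2
V_5→V_6: (3)(5) − (-3)(-4) = 3
V_6→V_7: (-3)(10) − (-8)(5) = 10
V_7→V_8: (-8)(4) − (-7)(10) = 38
V_8→V_9: (-7)(4) − (-8)(4) = 4
V_9→V_1: (-8)(-9) − (-8)(4) = 104
Σ = 232
Area = |Σ|/2 = 116.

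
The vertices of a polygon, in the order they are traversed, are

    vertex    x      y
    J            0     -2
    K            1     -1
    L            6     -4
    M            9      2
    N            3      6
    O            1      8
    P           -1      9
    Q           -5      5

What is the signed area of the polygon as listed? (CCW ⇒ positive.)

92.5

Σ = (2) + (2) + (48) + (48) + (18) + (17) + (40) + (10) = 185
Signed area = Σ/2 = 92.5 (positive ⇒ counter-clockwise traversal).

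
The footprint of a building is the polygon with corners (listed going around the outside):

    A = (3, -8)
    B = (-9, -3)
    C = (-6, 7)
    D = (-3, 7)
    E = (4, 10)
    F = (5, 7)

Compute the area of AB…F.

Apply the shoelace (surveyor's) formula: 2A = Σ (x_i·y_{i+1} − x_{i+1}·y_i), indices taken mod 6.
Σ = (-81) + (-81) + (-21) + (-58) + (-22) + (-61) = -324
Area = |Σ|/2 = 162.

162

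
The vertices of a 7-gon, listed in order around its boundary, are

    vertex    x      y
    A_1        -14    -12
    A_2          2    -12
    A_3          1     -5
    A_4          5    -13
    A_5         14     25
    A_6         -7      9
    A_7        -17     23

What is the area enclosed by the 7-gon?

666

Apply Gauss's area formula: 2A = Σ (x_i·y_{i+1} − x_{i+1}·y_i), indices taken mod 7.
A_1→A_2: (-14)(-12) − (2)(-12) = 192
A_2→A_3: (2)(-5) − (1)(-12) = 2
A_3→A_4: (1)(-13) − (5)(-5) = 12
A_4→A_5: (5)(25) − (14)(-13) = 307
A_5→A_6: (14)(9) − (-7)(25) = 301
A_6→A_7: (-7)(23) − (-17)(9) = -8
A_7→A_1: (-17)(-12) − (-14)(23) = 526
Σ = 1332
Area = |Σ|/2 = 666.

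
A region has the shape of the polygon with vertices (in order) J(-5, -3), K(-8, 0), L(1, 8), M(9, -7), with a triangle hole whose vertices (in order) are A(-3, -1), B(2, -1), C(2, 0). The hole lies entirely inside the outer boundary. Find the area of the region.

Outer boundary:
J→K: (-5)(0) − (-8)(-3) = -24
K→L: (-8)(8) − (1)(0) = -64
L→M: (1)(-7) − (9)(8) = -79
M→J: (9)(-3) − (-5)(-7) = -62
Σ = -229
Area = |Σ|/2 = 114.5.
Hole:
Apply the shoelace formula: 2A = Σ (x_i·y_{i+1} − x_{i+1}·y_i), indices taken mod 3.
Cross-terms: 5, 2, -2  ⇒  Σ = 5
Area = |Σ|/2 = 2.5.
Net area = 114.5 − 2.5 = 112.

112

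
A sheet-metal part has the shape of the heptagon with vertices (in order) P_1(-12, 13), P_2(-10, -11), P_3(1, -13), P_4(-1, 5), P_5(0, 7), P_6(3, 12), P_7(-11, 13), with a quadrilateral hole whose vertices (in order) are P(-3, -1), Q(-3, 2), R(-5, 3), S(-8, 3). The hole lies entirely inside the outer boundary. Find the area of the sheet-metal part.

266.5

Outer boundary:
Σ = (262) + (141) + (-8) + (-7) + (-21) + (171) + (13) = 551
Area = |Σ|/2 = 275.5.
Hole:
Apply the shoelace formula: 2A = Σ (x_i·y_{i+1} − x_{i+1}·y_i), indices taken mod 4.
P→Q: (-3)(2) − (-3)(-1) = -9
Q→R: (-3)(3) − (-5)(2) = 1
R→S: (-5)(3) − (-8)(3) = 9
S→P: (-8)(-1) − (-3)(3) = 17
Σ = 18
Area = |Σ|/2 = 9.
Net area = 275.5 − 9 = 266.5.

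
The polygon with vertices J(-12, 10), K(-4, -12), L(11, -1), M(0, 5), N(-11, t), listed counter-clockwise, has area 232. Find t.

Write out the shoelace sum; only the two edges meeting at N involve t:
2·Area = [(0·t − (-11)·5) + ((-11)·10 − (-12)·t)] + 375
       = 12·t + 320 = 464
⇒ t = 12.

12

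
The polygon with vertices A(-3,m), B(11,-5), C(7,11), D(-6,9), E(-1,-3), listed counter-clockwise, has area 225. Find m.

-11

The doubled signed area Σ (x_i y_{i+1} − x_{i+1} y_i) is linear in m.
With m=0 it equals 318; the coefficient of m is -12 (from the two edges through A).
So -12·m + 318 = 2·225 = 450 ⇒ m = -11.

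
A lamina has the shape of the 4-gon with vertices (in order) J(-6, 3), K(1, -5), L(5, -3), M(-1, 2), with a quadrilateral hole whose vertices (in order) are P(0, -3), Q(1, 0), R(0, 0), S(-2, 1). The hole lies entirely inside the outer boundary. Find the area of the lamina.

28

Outer boundary:
Apply the shoelace formula: 2A = Σ (x_i·y_{i+1} − x_{i+1}·y_i), indices taken mod 4.
Σ = (27) + (22) + (7) + (9) = 65
Area = |Σ|/2 = 32.5.
Hole:
Apply the shoelace (surveyor's) formula: 2A = Σ (x_i·y_{i+1} − x_{i+1}·y_i), indices taken mod 4.
P→Q: (0)(0) − (1)(-3) = 3
Q→R: (1)(0) − (0)(0) = 0
R→S: (0)(1) − (-2)(0) = 0
S→P: (-2)(-3) − (0)(1) = 6
Σ = 9
Area = |Σ|/2 = 4.5.
Net area = 32.5 − 4.5 = 28.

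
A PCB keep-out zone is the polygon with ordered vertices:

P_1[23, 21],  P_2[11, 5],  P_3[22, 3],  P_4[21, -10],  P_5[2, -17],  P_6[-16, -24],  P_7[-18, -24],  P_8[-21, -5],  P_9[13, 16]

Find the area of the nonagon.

P_1→P_2: (23)(5) − (11)(21) = -116
P_2→P_3: (11)(3) − (22)(5) = -77
P_3→P_4: (22)(-10) − (21)(3) = -283
P_4→P_5: (21)(-17) − (2)(-10) = -337
P_5→P_6: (2)(-24) − (-16)(-17) = -320
P_6→P_7: (-16)(-24) − (-18)(-24) = -48
P_7→P_8: (-18)(-5) − (-21)(-24) = -414
P_8→P_9: (-21)(16) − (13)(-5) = -271
P_9→P_1: (13)(21) − (23)(16) = -95
Σ = -1961
Area = |Σ|/2 = 980.5.

980.5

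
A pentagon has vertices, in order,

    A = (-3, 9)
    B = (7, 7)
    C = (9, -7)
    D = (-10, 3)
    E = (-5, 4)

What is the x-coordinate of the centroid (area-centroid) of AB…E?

482/297

Apply the shoelace (surveyor's) formula. First the cross-terms c_i = x_i·y_{i+1} − x_{i+1}·y_i:
  -84, -112, -43, -25, -33  ⇒  2A = -297, A = -148.5.
Then Σ (x_i + x_{i+1})·c_i = -1446, so x̄ = -1446 / (6·(-148.5)) = 482/297.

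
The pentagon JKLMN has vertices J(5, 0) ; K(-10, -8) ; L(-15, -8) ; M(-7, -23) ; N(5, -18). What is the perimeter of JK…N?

|JK| = √((-15)² + (-8)²) = √289 = 17
|KL| = √((-5)² + (0)²) = √25 = 5
|LM| = √((8)² + (-15)²) = √289 = 17
|MN| = √((12)² + (5)²) = √169 = 13
|NJ| = √((0)² + (18)²) = √324 = 18
Perimeter = 17 + 5 + 17 + 13 + 18 = 70.

70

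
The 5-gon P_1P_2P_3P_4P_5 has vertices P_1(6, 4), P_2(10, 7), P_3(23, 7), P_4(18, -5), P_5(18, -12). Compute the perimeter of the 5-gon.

|P_1P_2| = √((4)² + (3)²) = √25 = 5
|P_2P_3| = √((13)² + (0)²) = √169 = 13
|P_3P_4| = √((-5)² + (-12)²) = √169 = 13
|P_4P_5| = √((0)² + (-7)²) = √49 = 7
|P_5P_1| = √((-12)² + (16)²) = √400 = 20
Perimeter = 5 + 13 + 13 + 7 + 20 = 58.

58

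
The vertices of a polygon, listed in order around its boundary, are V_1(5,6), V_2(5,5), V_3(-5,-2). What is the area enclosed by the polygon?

5

V_1→V_2: (5)(5) − (5)(6) = -5
V_2→V_3: (5)(-2) − (-5)(5) = 15
V_3→V_1: (-5)(6) − (5)(-2) = -20
Σ = -10
Area = |Σ|/2 = 5.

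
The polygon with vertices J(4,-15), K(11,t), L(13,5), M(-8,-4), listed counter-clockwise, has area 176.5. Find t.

-1

The doubled signed area Σ (x_i y_{i+1} − x_{i+1} y_i) is linear in t.
With t=0 it equals 344; the coefficient of t is -9 (from the two edges through K).
So -9·t + 344 = 2·176.5 = 353 ⇒ t = -1.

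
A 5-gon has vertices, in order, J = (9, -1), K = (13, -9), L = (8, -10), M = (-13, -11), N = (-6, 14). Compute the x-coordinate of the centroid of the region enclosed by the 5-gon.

-341/267

Apply the shoelace (surveyor's) formula. First the cross-terms c_i = x_i·y_{i+1} − x_{i+1}·y_i:
  -68, -58, -218, -248, -120  ⇒  2A = -712, A = -356.
Then Σ (x_i + x_{i+1})·c_i = 2728, so x̄ = 2728 / (6·(-356)) = -341/267.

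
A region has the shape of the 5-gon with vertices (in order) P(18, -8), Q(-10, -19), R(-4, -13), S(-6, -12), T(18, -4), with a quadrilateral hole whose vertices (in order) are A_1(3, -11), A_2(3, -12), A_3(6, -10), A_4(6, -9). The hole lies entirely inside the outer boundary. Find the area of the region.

Outer boundary:
Cross-terms: -422, 54, -30, 240, -72  ⇒  Σ = -230
Area = |Σ|/2 = 115.
Hole:
Apply the surveyor's formula: 2A = Σ (x_i·y_{i+1} − x_{i+1}·y_i), indices taken mod 4.
Σ = (-3) + (42) + (6) + (-39) = 6
Area = |Σ|/2 = 3.
Net area = 115 − 3 = 112.

112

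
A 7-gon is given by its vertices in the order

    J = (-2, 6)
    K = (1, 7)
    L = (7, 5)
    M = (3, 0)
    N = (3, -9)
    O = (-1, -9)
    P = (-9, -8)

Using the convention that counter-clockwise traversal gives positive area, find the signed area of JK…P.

-142.5

J→K: (-2)(7) − (1)(6) = -20
K→L: (1)(5) − (7)(7) = -44
L→M: (7)(0) − (3)(5) = -15
M→N: (3)(-9) − (3)(0) = -27
N→O: (3)(-9) − (-1)(-9) = -36
O→P: (-1)(-8) − (-9)(-9) = -73
P→J: (-9)(6) − (-2)(-8) = -70
Σ = -285
Signed area = Σ/2 = -142.5 (negative ⇒ clockwise traversal).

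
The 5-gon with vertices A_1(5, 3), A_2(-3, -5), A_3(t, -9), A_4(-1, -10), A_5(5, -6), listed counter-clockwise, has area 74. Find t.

The doubled signed area Σ (x_i y_{i+1} − x_{i+1} y_i) is linear in t.
With t=0 it equals 103; the coefficient of t is -5 (from the two edges through A_3).
So -5·t + 103 = 2·74 = 148 ⇒ t = -9.

-9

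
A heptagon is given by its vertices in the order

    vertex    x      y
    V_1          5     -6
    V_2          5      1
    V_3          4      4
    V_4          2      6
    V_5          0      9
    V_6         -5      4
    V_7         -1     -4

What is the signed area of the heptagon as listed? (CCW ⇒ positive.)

Apply the surveyor's formula: 2A = Σ (x_i·y_{i+1} − x_{i+1}·y_i), indices taken mod 7.
Σ = (35) + (16) + (16) + (18) + (45) + (24) + (26) = 180
Signed area = Σ/2 = 90 (positive ⇒ counter-clockwise traversal).

90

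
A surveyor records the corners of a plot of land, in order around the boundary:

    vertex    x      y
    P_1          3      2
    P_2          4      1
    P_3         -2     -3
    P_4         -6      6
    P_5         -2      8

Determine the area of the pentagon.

Apply the shoelace formula: 2A = Σ (x_i·y_{i+1} − x_{i+1}·y_i), indices taken mod 5.
Cross-terms: -5, -10, -30, -36, -28  ⇒  Σ = -109
Area = |Σ|/2 = 54.5.

54.5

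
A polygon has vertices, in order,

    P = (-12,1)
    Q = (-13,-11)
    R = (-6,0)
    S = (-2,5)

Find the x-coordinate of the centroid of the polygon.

-981/107

Apply Gauss's area formula. First the cross-terms c_i = x_i·y_{i+1} − x_{i+1}·y_i:
  145, -66, -30, 58  ⇒  2A = 107, A = 53.5.
Then Σ (x_i + x_{i+1})·c_i = -2943, so x̄ = -2943 / (6·53.5) = -981/107.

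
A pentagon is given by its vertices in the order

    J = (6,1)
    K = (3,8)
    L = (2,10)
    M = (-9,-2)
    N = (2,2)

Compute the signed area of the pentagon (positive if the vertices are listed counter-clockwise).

60.5

Apply the shoelace formula: 2A = Σ (x_i·y_{i+1} − x_{i+1}·y_i), indices taken mod 5.
Σ = (45) + (14) + (86) + (-14) + (-10) = 121
Signed area = Σ/2 = 60.5 (positive ⇒ counter-clockwise traversal).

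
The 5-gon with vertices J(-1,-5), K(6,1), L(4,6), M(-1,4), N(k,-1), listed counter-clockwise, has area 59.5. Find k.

Write out the shoelace sum; only the two edges meeting at N involve k:
2·Area = [((-1)·(-1) − k·4) + (k·(-5) − (-1)·(-1))] + 83
       = -9·k + 83 = 119
⇒ k = -4.

-4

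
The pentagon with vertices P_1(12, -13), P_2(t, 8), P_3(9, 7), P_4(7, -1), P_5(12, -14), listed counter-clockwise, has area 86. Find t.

14

Write out the shoelace sum; only the two edges meeting at P_2 involve t:
2·Area = [(12·8 − t·(-13)) + (t·7 − 9·8)] + -132
       = 20·t + -108 = 172
⇒ t = 14.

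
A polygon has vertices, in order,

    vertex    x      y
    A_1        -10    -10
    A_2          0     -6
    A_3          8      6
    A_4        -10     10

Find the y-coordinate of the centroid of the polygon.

Apply the surveyor's formula. First the cross-terms c_i = x_i·y_{i+1} − x_{i+1}·y_i:
  60, 48, 140, 200  ⇒  2A = 448, A = 224.
Then Σ (y_i + y_{i+1})·c_i = 1280, so ȳ = 1280 / (6·224) = 20/21.

20/21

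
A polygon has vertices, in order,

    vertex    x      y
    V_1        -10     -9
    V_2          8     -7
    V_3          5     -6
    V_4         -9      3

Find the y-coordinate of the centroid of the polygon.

-884/201

Apply the surveyor's formula. First the cross-terms c_i = x_i·y_{i+1} − x_{i+1}·y_i:
  142, -13, -39, 111  ⇒  2A = 201, A = 100.5.
Then Σ (y_i + y_{i+1})·c_i = -2652, so ȳ = -2652 / (6·100.5) = -884/201.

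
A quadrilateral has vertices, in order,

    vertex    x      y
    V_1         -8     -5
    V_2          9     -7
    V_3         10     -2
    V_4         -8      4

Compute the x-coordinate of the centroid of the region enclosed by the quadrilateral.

-5/249

Apply Gauss's area formula. First the cross-terms c_i = x_i·y_{i+1} − x_{i+1}·y_i:
  101, 52, 24, 72  ⇒  2A = 249, A = 124.5.
Then Σ (x_i + x_{i+1})·c_i = -15, so x̄ = -15 / (6·124.5) = -5/249.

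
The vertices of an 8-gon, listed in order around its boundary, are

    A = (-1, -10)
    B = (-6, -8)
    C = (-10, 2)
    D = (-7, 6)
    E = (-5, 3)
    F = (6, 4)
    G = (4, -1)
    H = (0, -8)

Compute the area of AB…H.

A→B: (-1)(-8) − (-6)(-10) = -52
B→C: (-6)(2) − (-10)(-8) = -92
C→D: (-10)(6) − (-7)(2) = -46
D→E: (-7)(3) − (-5)(6) = 9
E→F: (-5)(4) − (6)(3) = -38
F→G: (6)(-1) − (4)(4) = -22
G→H: (4)(-8) − (0)(-1) = -32
H→A: (0)(-10) − (-1)(-8) = -8
Σ = -281
Area = |Σ|/2 = 140.5.

140.5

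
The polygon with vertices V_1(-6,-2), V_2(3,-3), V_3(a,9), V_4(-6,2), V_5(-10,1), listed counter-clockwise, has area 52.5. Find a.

-8

Write out the shoelace sum; only the two edges meeting at V_3 involve a:
2·Area = [(3·9 − a·(-3)) + (a·2 − (-6)·9)] + 64
       = 5·a + 145 = 105
⇒ a = -8.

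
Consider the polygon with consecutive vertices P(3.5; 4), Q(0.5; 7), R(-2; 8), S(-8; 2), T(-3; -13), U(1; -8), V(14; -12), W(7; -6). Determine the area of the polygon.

198.25

Apply the surveyor's formula: 2A = Σ (x_i·y_{i+1} − x_{i+1}·y_i), indices taken mod 8.
Σ = (22.5) + (18) + (60) + (110) + (37) + (100) + (0) + (49) = 396.5
Area = |Σ|/2 = 198.25.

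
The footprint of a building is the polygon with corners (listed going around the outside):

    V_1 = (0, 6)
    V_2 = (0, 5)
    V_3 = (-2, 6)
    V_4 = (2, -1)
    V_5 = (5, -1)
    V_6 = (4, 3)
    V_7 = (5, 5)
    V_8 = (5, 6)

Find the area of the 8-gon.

Apply the shoelace formula: 2A = Σ (x_i·y_{i+1} − x_{i+1}·y_i), indices taken mod 8.
V_1→V_2: (0)(5) − (0)(6) = 0
V_2→V_3: (0)(6) − (-2)(5) = 10
V_3→V_4: (-2)(-1) − (2)(6) = -10
V_4→V_5: (2)(-1) − (5)(-1) = 3
V_5→V_6: (5)(3) − (4)(-1) = 19
V_6→V_7: (4)(5) − (5)(3) = 5
V_7→V_8: (5)(6) − (5)(5) = 5
V_8→V_1: (5)(6) − (0)(6) = 30
Σ = 62
Area = |Σ|/2 = 31.

31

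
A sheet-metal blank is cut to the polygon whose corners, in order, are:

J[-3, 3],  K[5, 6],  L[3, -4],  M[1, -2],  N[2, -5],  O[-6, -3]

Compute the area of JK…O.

Apply the surveyor's formula: 2A = Σ (x_i·y_{i+1} − x_{i+1}·y_i), indices taken mod 6.
Σ = (-33) + (-38) + (-2) + (-1) + (-36) + (-27) = -137
Area = |Σ|/2 = 68.5.

68.5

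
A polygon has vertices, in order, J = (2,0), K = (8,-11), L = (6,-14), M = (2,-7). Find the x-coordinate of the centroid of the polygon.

230/51

Apply the shoelace formula. First the cross-terms c_i = x_i·y_{i+1} − x_{i+1}·y_i:
  -22, -46, -14, 14  ⇒  2A = -68, A = -34.
Then Σ (x_i + x_{i+1})·c_i = -920, so x̄ = -920 / (6·(-34)) = 230/51.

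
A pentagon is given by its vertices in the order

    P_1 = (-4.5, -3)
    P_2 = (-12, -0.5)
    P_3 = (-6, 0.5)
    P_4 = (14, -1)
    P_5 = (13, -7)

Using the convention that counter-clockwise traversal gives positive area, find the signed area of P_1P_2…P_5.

-99.625

Apply the surveyor's formula: 2A = Σ (x_i·y_{i+1} − x_{i+1}·y_i), indices taken mod 5.
P_1→P_2: (-4.5)(-0.5) − (-12)(-3) = -33.75
P_2→P_3: (-12)(0.5) − (-6)(-0.5) = -9
P_3→P_4: (-6)(-1) − (14)(0.5) = -1
P_4→P_5: (14)(-7) − (13)(-1) = -85
P_5→P_1: (13)(-3) − (-4.5)(-7) = -70.5
Σ = -199.25
Signed area = Σ/2 = -99.625 (negative ⇒ clockwise traversal).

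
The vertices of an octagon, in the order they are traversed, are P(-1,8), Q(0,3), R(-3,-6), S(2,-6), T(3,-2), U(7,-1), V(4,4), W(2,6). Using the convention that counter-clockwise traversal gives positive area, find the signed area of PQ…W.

65.5

Σ = (-3) + (9) + (30) + (14) + (11) + (32) + (16) + (22) = 131
Signed area = Σ/2 = 65.5 (positive ⇒ counter-clockwise traversal).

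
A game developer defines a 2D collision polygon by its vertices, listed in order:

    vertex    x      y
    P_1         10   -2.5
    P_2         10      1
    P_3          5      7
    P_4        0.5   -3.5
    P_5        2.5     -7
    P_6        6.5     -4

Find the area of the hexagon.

Apply the surveyor's formula: 2A = Σ (x_i·y_{i+1} − x_{i+1}·y_i), indices taken mod 6.
Cross-terms: 35, 65, -21, 5.25, 35.5, 23.75  ⇒  Σ = 143.5
Area = |Σ|/2 = 71.75.

71.75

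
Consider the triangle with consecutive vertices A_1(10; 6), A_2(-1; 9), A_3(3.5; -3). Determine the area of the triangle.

59.25

Cross-terms: 96, -28.5, 51  ⇒  Σ = 118.5
Area = |Σ|/2 = 59.25.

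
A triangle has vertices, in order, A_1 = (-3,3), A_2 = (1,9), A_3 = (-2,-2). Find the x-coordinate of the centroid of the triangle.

-4/3

Apply the shoelace formula. First the cross-terms c_i = x_i·y_{i+1} − x_{i+1}·y_i:
  -30, 16, -12  ⇒  2A = -26, A = -13.
Then Σ (x_i + x_{i+1})·c_i = 104, so x̄ = 104 / (6·(-13)) = -4/3.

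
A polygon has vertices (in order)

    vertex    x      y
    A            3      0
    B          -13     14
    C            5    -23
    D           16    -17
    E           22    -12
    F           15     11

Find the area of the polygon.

562.5

A→B: (3)(14) − (-13)(0) = 42
B→C: (-13)(-23) − (5)(14) = 229
C→D: (5)(-17) − (16)(-23) = 283
D→E: (16)(-12) − (22)(-17) = 182
E→F: (22)(11) − (15)(-12) = 422
F→A: (15)(0) − (3)(11) = -33
Σ = 1125
Area = |Σ|/2 = 562.5.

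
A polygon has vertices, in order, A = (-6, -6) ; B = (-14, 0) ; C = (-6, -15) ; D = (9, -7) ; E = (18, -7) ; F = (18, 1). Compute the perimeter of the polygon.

86

|AB| = √((-8)² + (6)²) = √100 = 10
|BC| = √((8)² + (-15)²) = √289 = 17
|CD| = √((15)² + (8)²) = √289 = 17
|DE| = √((9)² + (0)²) = √81 = 9
|EF| = √((0)² + (8)²) = √64 = 8
|FA| = √((-24)² + (-7)²) = √625 = 25
Perimeter = 10 + 17 + 17 + 9 + 8 + 25 = 86.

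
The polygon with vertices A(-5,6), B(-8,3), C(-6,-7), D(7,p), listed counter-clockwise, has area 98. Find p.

2

Write out the shoelace sum; only the two edges meeting at D involve p:
2·Area = [((-6)·p − 7·(-7)) + (7·6 − (-5)·p)] + 107
       = -1·p + 198 = 196
⇒ p = 2.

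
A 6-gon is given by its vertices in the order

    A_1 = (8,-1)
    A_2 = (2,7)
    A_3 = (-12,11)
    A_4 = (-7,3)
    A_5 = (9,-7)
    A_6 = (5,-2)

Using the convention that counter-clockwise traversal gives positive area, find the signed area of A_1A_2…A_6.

Apply the surveyor's formula: 2A = Σ (x_i·y_{i+1} − x_{i+1}·y_i), indices taken mod 6.
Σ = (58) + (106) + (41) + (22) + (17) + (11) = 255
Signed area = Σ/2 = 127.5 (positive ⇒ counter-clockwise traversal).

127.5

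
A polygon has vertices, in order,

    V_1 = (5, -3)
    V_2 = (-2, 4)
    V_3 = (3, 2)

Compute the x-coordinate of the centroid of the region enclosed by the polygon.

2

Apply the shoelace (surveyor's) formula. First the cross-terms c_i = x_i·y_{i+1} − x_{i+1}·y_i:
  14, -16, -19  ⇒  2A = -21, A = -10.5.
Then Σ (x_i + x_{i+1})·c_i = -126, so x̄ = -126 / (6·(-10.5)) = 2.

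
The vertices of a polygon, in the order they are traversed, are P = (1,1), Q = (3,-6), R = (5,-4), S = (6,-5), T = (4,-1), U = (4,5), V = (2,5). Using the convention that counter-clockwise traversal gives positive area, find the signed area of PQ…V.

Apply Gauss's area formula: 2A = Σ (x_i·y_{i+1} − x_{i+1}·y_i), indices taken mod 7.
P→Q: (1)(-6) − (3)(1) = -9
Q→R: (3)(-4) − (5)(-6) = 18
R→S: (5)(-5) − (6)(-4) = -1
S→T: (6)(-1) − (4)(-5) = 14
T→U: (4)(5) − (4)(-1) = 24
U→V: (4)(5) − (2)(5) = 10
V→P: (2)(1) − (1)(5) = -3
Σ = 53
Signed area = Σ/2 = 26.5 (positive ⇒ counter-clockwise traversal).

26.5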